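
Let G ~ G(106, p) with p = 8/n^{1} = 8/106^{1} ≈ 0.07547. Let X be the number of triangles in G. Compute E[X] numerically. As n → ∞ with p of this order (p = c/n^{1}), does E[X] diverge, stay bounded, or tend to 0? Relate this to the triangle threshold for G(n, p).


Number of potential triangles: C(106, 3) = 192920.
Each occurs with probability p³ ≈ (0.07547)³ ≈ 4.298851e-04.
By linearity: E[X] = C(106, 3)·p³ ≈ 192920 · 4.298851e-04 ≈ 82.9334.
Here α = 1, so p = 8/n is exactly at the triangle threshold p ~ 1/n. Asymptotically E[X] → c³/6 = 8³/6 = 256/3 ≈ 85.3333, a bounded constant. In this regime the triangle count is asymptotically Poisson(c³/6).

E[X] ≈ 82.9334; in regime p = Θ(1/n^{1}) E[X] stays bounded (at the triangle threshold p ~ 1/n).


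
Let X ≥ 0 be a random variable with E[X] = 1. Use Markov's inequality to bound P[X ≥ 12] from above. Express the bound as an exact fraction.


μ = E[X] = 1, a = 12.
Markov: P[X ≥ 12] ≤ μ/a = (1)/12 = 1/12.
Numerically: ≈ 0.08333.
(Since a = 12 > μ = 1.00000, the bound 1/12 is < 1 and informative.)

P[X ≥ 12] ≤ 1/12 ≈ 0.08333.


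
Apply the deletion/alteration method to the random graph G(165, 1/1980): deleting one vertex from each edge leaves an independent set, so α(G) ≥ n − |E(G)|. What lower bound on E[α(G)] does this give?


E[|E(G)|] = C(165, 2)·p = 13530 · (1/1980) = 41/6.
E[α(G)] ≥ n − E[|E(G)|] = 165 − 41/6 = 949/6.
Numerically: ≈ 158.167.
(This is only a lower bound; the true E[α(G)] may be larger.)

E[α(G)] ≥ 949/6 ≈ 158.167.


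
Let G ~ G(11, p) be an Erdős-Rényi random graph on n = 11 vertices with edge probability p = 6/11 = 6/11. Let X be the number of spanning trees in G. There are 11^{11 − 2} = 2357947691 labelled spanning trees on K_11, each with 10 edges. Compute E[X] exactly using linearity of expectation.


K_11 has 11^{11 − 2} = 2357947691 labelled spanning trees.
For each such spanning tree H, let X_H = 1 if all 10 edges of H are present in G. Then P[X_H = 1] = p^{10} = (6/11)^{10} = 60466176/25937424601.
By linearity: E[X] = Σ_H E[X_H] = 2357947691 · p^{10} = 2357947691 · 60466176/25937424601 = 60466176/11.
Numerically: E[X] ≈ 5.5e+06.

E[X] = 2357947691 · (6/11)^{10} = 60466176/11 ≈ 5.5e+06.


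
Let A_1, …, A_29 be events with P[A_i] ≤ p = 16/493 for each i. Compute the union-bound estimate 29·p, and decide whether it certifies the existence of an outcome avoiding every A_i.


Union bound: P[∪_{i=1}^{29} A_i] ≤ Σ_i P[A_i] ≤ 29·p = 29·(16/493) = 16/17.
Numerically: 16/17 ≈ 0.94118.
Is 16/17 < 1? YES.
Since P[∪ A_i] ≤ 16/17 < 1, the complement has P[∩ A_i^c] ≥ 1 − 16/17 = 1/17 > 0, so some outcome avoids every A_i.

29·p = 16/17 ≈ 0.94118; existence CERTIFIED by the union bound.


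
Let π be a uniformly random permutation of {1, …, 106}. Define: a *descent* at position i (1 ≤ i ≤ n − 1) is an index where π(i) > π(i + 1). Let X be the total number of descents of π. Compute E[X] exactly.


Write X = Σ X_I over i = 1, …, 105, with X_I the indicator of one descent.
There are 105 indicators.
For each fixed i, the pair (π(i), π(i+1)) is a uniformly random ordered pair of distinct values from {1, …, 106}; by symmetry P[π(i) > π(i+1)] = 1/2.
By linearity: E[X] = 105 · (1/2) = (106 − 1) · (1/2) = 105/2 ≈ 52.500.

E[X] = 105/2 = 52.500.


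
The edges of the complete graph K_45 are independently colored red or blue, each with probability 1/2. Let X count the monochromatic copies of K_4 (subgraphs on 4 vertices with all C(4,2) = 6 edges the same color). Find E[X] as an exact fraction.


Let X = Σ_S X_S over the C(45, 4) = 148995 subsets S of size 4, where X_S = 1 if the K_4 on S is monochromatic.
For a fixed S, the K_4 on S has C(4, 2) = 6 edges. P[all 6 edges red] = (1/2)^6, and likewise for blue, so P[monochromatic] = 2·(1/2)^6 = 2^{1 − 6} = 1/32.
Summing: E[X] = C(45, 4) · 2^{1 − 6} = 148995 · 1/32 = 148995/32.
Numerically: E[X] ≈ 4656.0938.

E[X] = C(45,4)·2^(1−C(4,2)) = 148995/32 ≈ 4656.0938.


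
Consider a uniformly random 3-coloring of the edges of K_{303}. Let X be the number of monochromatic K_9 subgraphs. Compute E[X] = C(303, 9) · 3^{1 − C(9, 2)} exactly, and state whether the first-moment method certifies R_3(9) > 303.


E[X] = C(303, 9) · 3^{1 − 36} = 52617706925494425 · 3^{−35} = 52617706925494425/50031545098999707.
As a reduced fraction: E[X] = 17539235641831475/16677181699666569 ≈ 1.05169.
Is E[X] < 1? NO.
Since E[X] ≥ 1, the first-moment bound is inconclusive at n = 303; it does NOT by itself certify R_3(9) > 303.

E[X] = 17539235641831475/16677181699666569 ≈ 1.05169; E[X] ≥ 1; first-moment method inconclusive here.


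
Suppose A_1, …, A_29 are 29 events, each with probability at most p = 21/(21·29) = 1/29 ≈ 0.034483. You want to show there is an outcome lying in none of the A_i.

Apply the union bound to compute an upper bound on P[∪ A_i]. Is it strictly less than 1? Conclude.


Union bound: P[∪_{i=1}^{29} A_i] ≤ Σ_i P[A_i] ≤ 29·p = 29·(1/29) = 1.
Numerically: 1 ≈ 1.000000.
Is 1 < 1? NO.
Since the bound 1 is ≥ 1, the union bound is uninformative here; it does NOT by itself certify existence.

29·p = 1 ≈ 1.000000; existence NOT certified by the union bound.


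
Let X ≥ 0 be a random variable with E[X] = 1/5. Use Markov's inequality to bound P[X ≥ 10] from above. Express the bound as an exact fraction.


μ = E[X] = 1/5, a = 10.
Markov: P[X ≥ 10] ≤ μ/a = (1/5)/10 = 1/50.
Numerically: ≈ 0.0200.
(Since a = 10 > μ = 0.2000, the bound 1/50 is < 1 and informative.)

P[X ≥ 10] ≤ 1/50 ≈ 0.0200.


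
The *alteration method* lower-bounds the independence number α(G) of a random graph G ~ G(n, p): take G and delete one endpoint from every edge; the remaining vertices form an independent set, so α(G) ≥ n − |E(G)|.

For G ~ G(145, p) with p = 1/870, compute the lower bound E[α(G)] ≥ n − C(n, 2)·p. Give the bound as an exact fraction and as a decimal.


E[|E(G)|] = C(145, 2)·p = 10440 · (1/870) = 12.
E[α(G)] ≥ n − E[|E(G)|] = 145 − 12 = 133.
Numerically: ≈ 133.0000.
(This is only a lower bound; the true E[α(G)] may be larger.)

E[α(G)] ≥ 133 ≈ 133.0000.


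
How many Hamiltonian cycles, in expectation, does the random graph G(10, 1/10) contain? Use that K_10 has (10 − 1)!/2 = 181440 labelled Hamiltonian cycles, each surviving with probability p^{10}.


K_10 has (10 − 1)!/2 = 181440 labelled Hamiltonian cycles.
For each such Hamiltonian cycle H, let X_H = 1 if all 10 edges of H are present in G. Then P[X_H = 1] = p^{10} = (1/10)^{10} = 1/10000000000.
By linearity of expectation: E[X] = Σ_H E[X_H] = 181440 · p^{10} = 181440 · 1/10000000000 = 567/31250000.
Numerically: E[X] ≈ 1.8144e-05.

E[X] = 181440 · (1/10)^{10} = 567/31250000 ≈ 1.8144e-05.


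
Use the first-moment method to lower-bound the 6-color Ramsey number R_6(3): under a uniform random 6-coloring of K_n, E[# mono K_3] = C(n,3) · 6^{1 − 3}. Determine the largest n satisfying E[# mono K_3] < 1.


We need C(n, 3) · 6^{1 − 3} < 1, i.e. C(n, 3) < 6^{3 − 1} = 36.
Check values of n near the boundary:
  n = 3: C(3, 3) = 1; 1 < 36? YES
  n = 4: C(4, 3) = 4; 4 < 36? YES
  n = 5: C(5, 3) = 10; 10 < 36? YES
  n = 6: C(6, 3) = 20; 20 < 36? YES
  n = 7: C(7, 3) = 35; 35 < 36? YES
  n = 8: C(8, 3) = 56; 56 < 36? NO
The largest n with C(n, 3) < 36 is n = 7 (where E[X] = 35/36 ≈ 0.9722). Hence R_6(3) > 7, i.e. R_6(3) ≥ 8.

Largest n = 7; hence R_6(3) > 7.


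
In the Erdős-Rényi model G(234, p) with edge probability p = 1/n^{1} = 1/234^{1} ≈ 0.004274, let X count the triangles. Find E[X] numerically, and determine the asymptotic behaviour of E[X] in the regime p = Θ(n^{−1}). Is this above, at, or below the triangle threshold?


Number of potential triangles: C(234, 3) = 2108184.
Each occurs with probability p³ ≈ (0.004274)³ ≈ 7.804632e-08.
By linearity: E[X] = C(234, 3)·p³ ≈ 2108184 · 7.804632e-08 ≈ 0.1645.
Here α = 1, so p = 1/n is exactly at the triangle threshold p ~ 1/n. Asymptotically E[X] → c³/6 = 1³/6 = 1/6 ≈ 0.1667, a bounded constant. In this regime the triangle count is asymptotically Poisson(c³/6).

E[X] ≈ 0.1645; in regime p = Θ(1/n^{1}) E[X] stays bounded (at the triangle threshold p ~ 1/n).


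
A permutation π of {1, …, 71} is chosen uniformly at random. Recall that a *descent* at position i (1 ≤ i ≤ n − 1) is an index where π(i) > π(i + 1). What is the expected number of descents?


Write X = Σ X_I over i = 1, …, 70, with X_I the indicator of one descent.
There are 70 indicators.
For each fixed i, the pair (π(i), π(i+1)) is a uniformly random ordered pair of distinct values from {1, …, 71}; by symmetry P[π(i) > π(i+1)] = 1/2.
By linearity: E[X] = 70 · (1/2) = (71 − 1) · (1/2) = 35 ≈ 35.0000.

E[X] = 35 = 35.0000.


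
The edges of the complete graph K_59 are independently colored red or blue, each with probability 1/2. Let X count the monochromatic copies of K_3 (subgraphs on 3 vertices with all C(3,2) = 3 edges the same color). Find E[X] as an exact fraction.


Let X = Σ_S X_S over the C(59, 3) = 32509 subsets S of size 3, where X_S = 1 if the K_3 on S is monochromatic.
For a fixed S, the K_3 on S has C(3, 2) = 3 edges. P[all 3 edges red] = (1/2)^3, and likewise for blue, so P[monochromatic] = 2·(1/2)^3 = 2^{1 − 3} = 1/4.
By linearity of expectation: E[X] = C(59, 3) · 2^{1 − 3} = 32509 · 1/4 = 32509/4.
Numerically: E[X] ≈ 8127.2500.

E[X] = C(59,3)·2^(1−C(3,2)) = 32509/4 ≈ 8127.2500.


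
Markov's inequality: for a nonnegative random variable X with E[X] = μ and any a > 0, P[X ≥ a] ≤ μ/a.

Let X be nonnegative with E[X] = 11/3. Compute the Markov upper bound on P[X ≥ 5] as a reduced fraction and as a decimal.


μ = E[X] = 11/3, a = 5.
Markov: P[X ≥ 5] ≤ μ/a = (11/3)/5 = 11/15.
Numerically: ≈ 0.73333.
(Since a = 5 > μ = 3.66667, the bound 11/15 is < 1 and informative.)

P[X ≥ 5] ≤ 11/15 ≈ 0.73333.


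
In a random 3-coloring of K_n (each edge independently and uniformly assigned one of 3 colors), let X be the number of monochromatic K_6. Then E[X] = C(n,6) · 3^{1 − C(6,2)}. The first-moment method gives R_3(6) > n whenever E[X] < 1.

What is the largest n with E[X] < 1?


We need C(n, 6) · 3^{1 − 15} < 1, i.e. C(n, 6) < 3^{15 − 1} = 4782969.
Check values of n near the boundary:
  n = 38: C(38, 6) = 2760681; 2760681 < 4782969? YES
  n = 39: C(39, 6) = 3262623; 3262623 < 4782969? YES
  n = 40: C(40, 6) = 3838380; 3838380 < 4782969? YES
  n = 41: C(41, 6) = 4496388; 4496388 < 4782969? YES
  n = 42: C(42, 6) = 5245786; 5245786 < 4782969? NO
  n = 43: C(43, 6) = 6096454; 6096454 < 4782969? NO
The largest n with C(n, 6) < 4782969 is n = 41 (where E[X] = 1498796/1594323 ≈ 0.940083). Hence R_3(6) > 41, i.e. R_3(6) ≥ 42.

Largest n = 41; hence R_3(6) > 41.


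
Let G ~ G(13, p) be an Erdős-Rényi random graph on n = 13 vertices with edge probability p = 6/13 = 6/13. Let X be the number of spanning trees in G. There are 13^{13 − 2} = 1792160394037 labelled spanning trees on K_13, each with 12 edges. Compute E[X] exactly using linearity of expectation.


K_13 has 13^{13 − 2} = 1792160394037 labelled spanning trees.
For each such spanning tree H, let X_H = 1 if all 12 edges of H are present in G. Then P[X_H = 1] = p^{12} = (6/13)^{12} = 2176782336/23298085122481.
By linearity: E[X] = Σ_H E[X_H] = 1792160394037 · p^{12} = 1792160394037 · 2176782336/23298085122481 = 2176782336/13.
Numerically: E[X] ≈ 1.674e+08.

E[X] = 1792160394037 · (6/13)^{12} = 2176782336/13 ≈ 1.674e+08.


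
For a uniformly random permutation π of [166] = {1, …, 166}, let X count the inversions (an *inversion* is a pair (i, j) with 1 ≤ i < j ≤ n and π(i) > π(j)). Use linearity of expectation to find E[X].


Write X = Σ X_I over the C(166, 2) = 13695 pairs i < j, with X_I the indicator of one inversion.
There are 13695 indicators.
For each fixed pair i < j, the values π(i) and π(j) are two distinct elements of {1, …, 166} in uniformly random order; by symmetry P[π(i) > π(j)] = 1/2.
By linearity: E[X] = 13695 · (1/2) = C(166, 2) · (1/2) = 13695/2 = 13695/2 ≈ 6847.500.

E[X] = 13695/2 = 6847.500.


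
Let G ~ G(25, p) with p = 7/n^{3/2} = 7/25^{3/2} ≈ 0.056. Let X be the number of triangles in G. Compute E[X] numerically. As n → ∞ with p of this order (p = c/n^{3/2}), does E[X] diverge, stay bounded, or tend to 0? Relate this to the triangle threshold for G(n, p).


Number of potential triangles: C(25, 3) = 2300.
Each occurs with probability p³ ≈ (0.056)³ ≈ 1.756160e-04.
By linearity: E[X] = C(25, 3)·p³ ≈ 2300 · 1.756160e-04 ≈ 0.4039.
Since α = 3/2 > 1, p = c/n^{3/2} = o(1/n) is below the triangle threshold p ~ 1/n. Asymptotically E[X] ~ (c³/6)·n^{3(1−α)} = (7³/6)·n^{-1.5} → 0, so by Markov's inequality G has no triangles w.h.p.

E[X] ≈ 0.4039; in regime p = Θ(1/n^{3/2}) E[X] tends to 0 (below the triangle threshold p ~ 1/n).


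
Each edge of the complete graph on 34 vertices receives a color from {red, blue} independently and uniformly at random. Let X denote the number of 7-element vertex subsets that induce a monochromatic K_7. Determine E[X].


Let X = Σ_S X_S over the C(34, 7) = 5379616 subsets S of size 7, where X_S = 1 if the K_7 on S is monochromatic.
For a fixed S, the K_7 on S has C(7, 2) = 21 edges. P[all 21 edges red] = (1/2)^21, and likewise for blue, so P[monochromatic] = 2·(1/2)^21 = 2^{1 − 21} = 1/1048576.
Summing: E[X] = C(34, 7) · 2^{1 − 21} = 5379616 · 1/1048576 = 168113/32768.
Numerically: E[X] ≈ 5.13040.

E[X] = C(34,7)·2^(1−C(7,2)) = 168113/32768 ≈ 5.13040.


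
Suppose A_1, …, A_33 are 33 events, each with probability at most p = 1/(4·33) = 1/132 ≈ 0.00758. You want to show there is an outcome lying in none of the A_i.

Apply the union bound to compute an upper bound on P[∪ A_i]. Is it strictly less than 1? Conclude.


Union bound: P[∪_{i=1}^{33} A_i] ≤ Σ_i P[A_i] ≤ 33·p = 33·(1/132) = 1/4.
Numerically: 1/4 ≈ 0.25000.
Is 1/4 < 1? YES.
Since P[∪ A_i] ≤ 1/4 < 1, the complement has P[∩ A_i^c] ≥ 1 − 1/4 = 3/4 > 0, so some outcome avoids every A_i.

33·p = 1/4 ≈ 0.25000; existence CERTIFIED by the union bound.


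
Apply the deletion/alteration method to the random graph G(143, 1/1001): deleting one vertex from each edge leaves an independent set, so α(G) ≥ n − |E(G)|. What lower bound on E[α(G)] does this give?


E[|E(G)|] = C(143, 2)·p = 10153 · (1/1001) = 71/7.
E[α(G)] ≥ n − E[|E(G)|] = 143 − 71/7 = 930/7.
Numerically: ≈ 132.8571.
(This is only a lower bound; the true E[α(G)] may be larger.)

E[α(G)] ≥ 930/7 ≈ 132.8571.


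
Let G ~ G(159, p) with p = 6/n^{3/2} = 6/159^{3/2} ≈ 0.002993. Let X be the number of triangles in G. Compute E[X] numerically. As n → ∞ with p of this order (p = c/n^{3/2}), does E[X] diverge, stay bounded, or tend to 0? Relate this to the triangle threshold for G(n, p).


Number of potential triangles: C(159, 3) = 657359.
Each occurs with probability p³ ≈ (0.002993)³ ≈ 2.680197e-08.
By linearity: E[X] = C(159, 3)·p³ ≈ 657359 · 2.680197e-08 ≈ 0.0176.
Since α = 3/2 > 1, p = c/n^{3/2} = o(1/n) is below the triangle threshold p ~ 1/n. Asymptotically E[X] ~ (c³/6)·n^{3(1−α)} = (6³/6)·n^{-1.5} → 0, so by Markov's inequality G has no triangles w.h.p.

E[X] ≈ 0.0176; in regime p = Θ(1/n^{3/2}) E[X] tends to 0 (below the triangle threshold p ~ 1/n).


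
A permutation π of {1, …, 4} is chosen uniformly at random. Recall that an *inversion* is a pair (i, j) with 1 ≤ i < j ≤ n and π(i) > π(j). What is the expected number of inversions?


Write X = Σ X_I over the C(4, 2) = 6 pairs i < j, with X_I the indicator of one inversion.
There are 6 indicators.
For each fixed pair i < j, the values π(i) and π(j) are two distinct elements of {1, …, 4} in uniformly random order; by symmetry P[π(i) > π(j)] = 1/2.
By linearity: E[X] = 6 · (1/2) = C(4, 2) · (1/2) = 6/2 = 3 ≈ 3.00000.

E[X] = 3 = 3.00000.


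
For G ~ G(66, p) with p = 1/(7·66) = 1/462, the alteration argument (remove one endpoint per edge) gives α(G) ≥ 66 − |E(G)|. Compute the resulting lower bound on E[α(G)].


E[|E(G)|] = C(66, 2)·p = 2145 · (1/462) = 65/14.
E[α(G)] ≥ n − E[|E(G)|] = 66 − 65/14 = 859/14.
Numerically: ≈ 61.357.
(This is only a lower bound; the true E[α(G)] may be larger.)

E[α(G)] ≥ 859/14 ≈ 61.357.


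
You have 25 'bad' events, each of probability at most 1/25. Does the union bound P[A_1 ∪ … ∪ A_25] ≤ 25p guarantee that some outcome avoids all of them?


Union bound: P[∪_{i=1}^{25} A_i] ≤ Σ_i P[A_i] ≤ 25·p = 25·(1/25) = 1.
Numerically: 1 ≈ 1.000.
Is 1 < 1? NO.
Since the bound 1 is ≥ 1, the union bound is uninformative here; it does NOT by itself certify existence.

25·p = 1 ≈ 1.000; existence NOT certified by the union bound.


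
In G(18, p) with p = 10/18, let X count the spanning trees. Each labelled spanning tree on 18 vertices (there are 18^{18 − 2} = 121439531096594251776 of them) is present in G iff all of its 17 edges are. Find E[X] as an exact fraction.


K_18 has 18^{18 − 2} = 121439531096594251776 labelled spanning trees.
For each such spanning tree H, let X_H = 1 if all 17 edges of H are present in G. Then P[X_H = 1] = p^{17} = (5/9)^{17} = 762939453125/16677181699666569.
By linearity of expectation: E[X] = Σ_H E[X_H] = 121439531096594251776 · p^{17} = 121439531096594251776 · 762939453125/16677181699666569 = 50000000000000000/9.
Numerically: E[X] ≈ 5.556e+15.

E[X] = 121439531096594251776 · (5/9)^{17} = 50000000000000000/9 ≈ 5.556e+15.


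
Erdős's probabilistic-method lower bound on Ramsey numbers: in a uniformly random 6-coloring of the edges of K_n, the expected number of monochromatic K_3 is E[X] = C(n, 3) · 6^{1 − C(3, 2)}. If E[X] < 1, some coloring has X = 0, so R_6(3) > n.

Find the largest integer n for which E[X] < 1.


We need C(n, 3) · 6^{1 − 3} < 1, i.e. C(n, 3) < 6^{3 − 1} = 36.
Check values of n near the boundary:
  n = 5: C(5, 3) = 10; 10 < 36? YES
  n = 6: C(6, 3) = 20; 20 < 36? YES
  n = 7: C(7, 3) = 35; 35 < 36? YES
  n = 8: C(8, 3) = 56; 56 < 36? NO
The largest n with C(n, 3) < 36 is n = 7 (where E[X] = 35/36 ≈ 0.9722222). Hence R_6(3) > 7, i.e. R_6(3) ≥ 8.

Largest n = 7; hence R_6(3) > 7.


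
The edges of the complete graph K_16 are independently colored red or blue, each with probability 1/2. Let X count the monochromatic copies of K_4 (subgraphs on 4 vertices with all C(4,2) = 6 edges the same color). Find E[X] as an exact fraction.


Let X = Σ_S X_S over the C(16, 4) = 1820 subsets S of size 4, where X_S = 1 if the K_4 on S is monochromatic.
For a fixed S, the K_4 on S has C(4, 2) = 6 edges. P[all 6 edges red] = (1/2)^6, and likewise for blue, so P[monochromatic] = 2·(1/2)^6 = 2^{1 − 6} = 1/32.
By linearity: E[X] = C(16, 4) · 2^{1 − 6} = 1820 · 1/32 = 455/8.
Numerically: E[X] ≈ 56.8750.

E[X] = C(16,4)·2^(1−C(4,2)) = 455/8 ≈ 56.8750.


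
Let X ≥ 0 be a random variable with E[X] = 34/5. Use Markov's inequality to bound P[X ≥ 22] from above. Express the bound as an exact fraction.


μ = E[X] = 34/5, a = 22.
Markov: P[X ≥ 22] ≤ μ/a = (34/5)/22 = 17/55.
Numerically: ≈ 0.30909.
(Since a = 22 > μ = 6.80000, the bound 17/55 is < 1 and informative.)

P[X ≥ 22] ≤ 17/55 ≈ 0.30909.


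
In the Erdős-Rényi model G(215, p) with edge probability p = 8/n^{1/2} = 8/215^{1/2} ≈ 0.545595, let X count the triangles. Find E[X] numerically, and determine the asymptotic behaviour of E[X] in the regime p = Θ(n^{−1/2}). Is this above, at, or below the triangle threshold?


Number of potential triangles: C(215, 3) = 1633355.
Each occurs with probability p³ ≈ (0.545595)³ ≈ 1.62409815e-01.
By linearity: E[X] = C(215, 3)·p³ ≈ 1633355 · 1.62409815e-01 ≈ 265272.883044.
Since α = 1/2 < 1, p = c/n^{1/2} ≫ 1/n is above the triangle threshold p ~ 1/n. Asymptotically E[X] ~ (c³/6)·n^{3(1−α)} = (8³/6)·n^{1.5} → ∞; triangles are abundant w.h.p.

E[X] ≈ 265272.883044; in regime p = Θ(1/n^{1/2}) E[X] diverges (above the triangle threshold p ~ 1/n).


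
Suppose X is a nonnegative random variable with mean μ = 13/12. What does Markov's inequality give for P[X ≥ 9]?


μ = E[X] = 13/12, a = 9.
Markov: P[X ≥ 9] ≤ μ/a = (13/12)/9 = 13/108.
Numerically: ≈ 0.12037.
(Since a = 9 > μ = 1.08333, the bound 13/108 is < 1 and informative.)

P[X ≥ 9] ≤ 13/108 ≈ 0.12037.


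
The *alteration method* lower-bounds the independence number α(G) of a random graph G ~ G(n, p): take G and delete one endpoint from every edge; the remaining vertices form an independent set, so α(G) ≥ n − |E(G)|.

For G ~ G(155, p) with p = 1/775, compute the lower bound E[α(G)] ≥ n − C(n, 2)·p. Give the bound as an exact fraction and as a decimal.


E[|E(G)|] = C(155, 2)·p = 11935 · (1/775) = 77/5.
E[α(G)] ≥ n − E[|E(G)|] = 155 − 77/5 = 698/5.
Numerically: ≈ 139.60000.
(This is only a lower bound; the true E[α(G)] may be larger.)

E[α(G)] ≥ 698/5 ≈ 139.60000.


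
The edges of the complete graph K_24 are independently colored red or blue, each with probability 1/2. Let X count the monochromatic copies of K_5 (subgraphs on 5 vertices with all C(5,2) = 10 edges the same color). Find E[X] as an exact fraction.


Let X = Σ_S X_S over the C(24, 5) = 42504 subsets S of size 5, where X_S = 1 if the K_5 on S is monochromatic.
For a fixed S, the K_5 on S has C(5, 2) = 10 edges. P[all 10 edges red] = (1/2)^10, and likewise for blue, so P[monochromatic] = 2·(1/2)^10 = 2^{1 − 10} = 1/512.
By linearity: E[X] = C(24, 5) · 2^{1 − 10} = 42504 · 1/512 = 5313/64.
Numerically: E[X] ≈ 83.01562.

E[X] = C(24,5)·2^(1−C(5,2)) = 5313/64 ≈ 83.01562.


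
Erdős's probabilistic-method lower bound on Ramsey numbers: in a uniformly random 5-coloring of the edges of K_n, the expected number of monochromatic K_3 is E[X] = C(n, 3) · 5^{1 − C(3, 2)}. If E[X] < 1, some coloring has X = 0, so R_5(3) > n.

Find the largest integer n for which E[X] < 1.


We need C(n, 3) · 5^{1 − 3} < 1, i.e. C(n, 3) < 5^{3 − 1} = 25.
Check values of n near the boundary:
  n = 4: C(4, 3) = 4; 4 < 25? YES
  n = 5: C(5, 3) = 10; 10 < 25? YES
  n = 6: C(6, 3) = 20; 20 < 25? YES
  n = 7: C(7, 3) = 35; 35 < 25? NO
  n = 8: C(8, 3) = 56; 56 < 25? NO
  n = 9: C(9, 3) = 84; 84 < 25? NO
The largest n with C(n, 3) < 25 is n = 6 (where E[X] = 4/5 ≈ 0.800000). Hence R_5(3) > 6, i.e. R_5(3) ≥ 7.

Largest n = 6; hence R_5(3) > 6.


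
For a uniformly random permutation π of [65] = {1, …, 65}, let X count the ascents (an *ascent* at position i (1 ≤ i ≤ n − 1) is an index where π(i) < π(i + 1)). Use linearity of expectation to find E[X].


Write X = Σ X_I over i = 1, …, 64, with X_I the indicator of one ascent.
There are 64 indicators.
For each fixed i, the pair (π(i), π(i+1)) is a uniformly random ordered pair of distinct values from {1, …, 65}; by symmetry P[π(i) < π(i+1)] = 1/2.
By linearity: E[X] = 64 · (1/2) = (65 − 1) · (1/2) = 32 ≈ 32.000.

E[X] = 32 = 32.000.


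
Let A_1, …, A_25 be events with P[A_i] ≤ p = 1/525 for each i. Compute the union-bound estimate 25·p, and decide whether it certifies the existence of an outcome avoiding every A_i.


Union bound: P[∪_{i=1}^{25} A_i] ≤ Σ_i P[A_i] ≤ 25·p = 25·(1/525) = 1/21.
Numerically: 1/21 ≈ 0.047619.
Is 1/21 < 1? YES.
Since P[∪ A_i] ≤ 1/21 < 1, the complement has P[∩ A_i^c] ≥ 1 − 1/21 = 20/21 > 0, so some outcome avoids every A_i.

25·p = 1/21 ≈ 0.047619; existence CERTIFIED by the union bound.


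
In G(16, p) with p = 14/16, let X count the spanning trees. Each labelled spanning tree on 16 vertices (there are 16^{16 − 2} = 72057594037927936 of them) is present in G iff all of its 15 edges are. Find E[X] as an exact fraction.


K_16 has 16^{16 − 2} = 72057594037927936 labelled spanning trees.
For each such spanning tree H, let X_H = 1 if all 15 edges of H are present in G. Then P[X_H = 1] = p^{15} = (7/8)^{15} = 4747561509943/35184372088832.
Summing the indicators: E[X] = Σ_H E[X_H] = 72057594037927936 · p^{15} = 72057594037927936 · 4747561509943/35184372088832 = 9723005972363264.
Numerically: E[X] ≈ 9.72301e+15.

E[X] = 72057594037927936 · (7/8)^{15} = 9723005972363264 ≈ 9.72301e+15.


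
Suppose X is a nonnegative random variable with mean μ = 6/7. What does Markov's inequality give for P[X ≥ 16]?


μ = E[X] = 6/7, a = 16.
Markov: P[X ≥ 16] ≤ μ/a = (6/7)/16 = 3/56.
Numerically: ≈ 0.054.
(Since a = 16 > μ = 0.857, the bound 3/56 is < 1 and informative.)

P[X ≥ 16] ≤ 3/56 ≈ 0.054.


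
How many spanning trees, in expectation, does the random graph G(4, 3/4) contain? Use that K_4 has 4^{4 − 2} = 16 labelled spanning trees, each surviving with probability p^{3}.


K_4 has 4^{4 − 2} = 16 labelled spanning trees.
For each such spanning tree H, let X_H = 1 if all 3 edges of H are present in G. Then P[X_H = 1] = p^{3} = (3/4)^{3} = 27/64.
By linearity: E[X] = Σ_H E[X_H] = 16 · p^{3} = 16 · 27/64 = 27/4.
Numerically: E[X] ≈ 6.75.

E[X] = 16 · (3/4)^{3} = 27/4 ≈ 6.75.


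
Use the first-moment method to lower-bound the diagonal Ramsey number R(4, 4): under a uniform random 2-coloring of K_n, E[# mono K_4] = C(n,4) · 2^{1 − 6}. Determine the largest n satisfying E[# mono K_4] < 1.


We need C(n, 4) · 2^{1 − 6} < 1, i.e. C(n, 4) < 2^{6 − 1} = 32.
Check values of n near the boundary:
  n = 4: C(4, 4) = 1; 1 < 32? YES
  n = 5: C(5, 4) = 5; 5 < 32? YES
  n = 6: C(6, 4) = 15; 15 < 32? YES
  n = 7: C(7, 4) = 35; 35 < 32? NO
  n = 8: C(8, 4) = 70; 70 < 32? NO
  n = 9: C(9, 4) = 126; 126 < 32? NO
The largest n with C(n, 4) < 32 is n = 6 (where E[X] = 15/32 ≈ 0.4687500). Hence R(4, 4) > 6, i.e. R(4, 4) ≥ 7.

Largest n = 6; hence R(4, 4) > 6.


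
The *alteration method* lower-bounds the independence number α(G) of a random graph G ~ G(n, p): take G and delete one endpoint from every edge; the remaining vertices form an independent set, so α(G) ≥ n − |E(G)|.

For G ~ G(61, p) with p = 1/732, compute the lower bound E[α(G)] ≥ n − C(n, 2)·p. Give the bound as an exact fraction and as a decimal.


E[|E(G)|] = C(61, 2)·p = 1830 · (1/732) = 5/2.
E[α(G)] ≥ n − E[|E(G)|] = 61 − 5/2 = 117/2.
Numerically: ≈ 58.500000.
(This is only a lower bound; the true E[α(G)] may be larger.)

E[α(G)] ≥ 117/2 ≈ 58.500000.


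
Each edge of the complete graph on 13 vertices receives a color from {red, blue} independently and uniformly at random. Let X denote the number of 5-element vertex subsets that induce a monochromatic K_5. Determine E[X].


Let X = Σ_S X_S over the C(13, 5) = 1287 subsets S of size 5, where X_S = 1 if the K_5 on S is monochromatic.
For a fixed S, the K_5 on S has C(5, 2) = 10 edges. P[all 10 edges red] = (1/2)^10, and likewise for blue, so P[monochromatic] = 2·(1/2)^10 = 2^{1 − 10} = 1/512.
Summing: E[X] = C(13, 5) · 2^{1 − 10} = 1287 · 1/512 = 1287/512.
Numerically: E[X] ≈ 2.5137.

E[X] = C(13,5)·2^(1−C(5,2)) = 1287/512 ≈ 2.5137.


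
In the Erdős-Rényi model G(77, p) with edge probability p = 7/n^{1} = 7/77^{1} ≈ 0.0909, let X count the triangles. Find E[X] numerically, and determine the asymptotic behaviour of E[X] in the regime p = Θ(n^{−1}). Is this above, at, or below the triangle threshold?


Number of potential triangles: C(77, 3) = 73150.
Each occurs with probability p³ ≈ (0.0909)³ ≈ 7.51315e-04.
By linearity: E[X] = C(77, 3)·p³ ≈ 73150 · 7.51315e-04 ≈ 54.959.
Here α = 1, so p = 7/n is exactly at the triangle threshold p ~ 1/n. Asymptotically E[X] → c³/6 = 7³/6 = 343/6 ≈ 57.167, a bounded constant. In this regime the triangle count is asymptotically Poisson(c³/6).

E[X] ≈ 54.959; in regime p = Θ(1/n^{1}) E[X] stays bounded (at the triangle threshold p ~ 1/n).


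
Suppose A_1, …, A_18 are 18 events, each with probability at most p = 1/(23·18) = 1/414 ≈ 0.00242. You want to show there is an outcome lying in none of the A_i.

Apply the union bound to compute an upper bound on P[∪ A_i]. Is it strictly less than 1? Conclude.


Union bound: P[∪_{i=1}^{18} A_i] ≤ Σ_i P[A_i] ≤ 18·p = 18·(1/414) = 1/23.
Numerically: 1/23 ≈ 0.04348.
Is 1/23 < 1? YES.
Since P[∪ A_i] ≤ 1/23 < 1, the complement has P[∩ A_i^c] ≥ 1 − 1/23 = 22/23 > 0, so some outcome avoids every A_i.

18·p = 1/23 ≈ 0.04348; existence CERTIFIED by the union bound.


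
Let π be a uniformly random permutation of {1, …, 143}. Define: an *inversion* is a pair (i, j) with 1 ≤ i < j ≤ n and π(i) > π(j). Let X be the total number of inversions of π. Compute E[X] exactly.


Write X = Σ X_I over the C(143, 2) = 10153 pairs i < j, with X_I the indicator of one inversion.
There are 10153 indicators.
For each fixed pair i < j, the values π(i) and π(j) are two distinct elements of {1, …, 143} in uniformly random order; by symmetry P[π(i) > π(j)] = 1/2.
By linearity: E[X] = 10153 · (1/2) = C(143, 2) · (1/2) = 10153/2 = 10153/2 ≈ 5076.5000.

E[X] = 10153/2 = 5076.5000.


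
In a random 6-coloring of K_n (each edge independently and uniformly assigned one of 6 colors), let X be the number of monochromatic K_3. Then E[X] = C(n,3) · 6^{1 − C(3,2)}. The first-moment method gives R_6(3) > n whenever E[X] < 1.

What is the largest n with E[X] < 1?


We need C(n, 3) · 6^{1 − 3} < 1, i.e. C(n, 3) < 6^{3 − 1} = 36.
Check values of n near the boundary:
  n = 3: C(3, 3) = 1; 1 < 36? YES
  n = 4: C(4, 3) = 4; 4 < 36? YES
  n = 5: C(5, 3) = 10; 10 < 36? YES
  n = 6: C(6, 3) = 20; 20 < 36? YES
  n = 7: C(7, 3) = 35; 35 < 36? YES
  n = 8: C(8, 3) = 56; 56 < 36? NO
The largest n with C(n, 3) < 36 is n = 7 (where E[X] = 35/36 ≈ 0.972222). Hence R_6(3) > 7, i.e. R_6(3) ≥ 8.

Largest n = 7; hence R_6(3) > 7.


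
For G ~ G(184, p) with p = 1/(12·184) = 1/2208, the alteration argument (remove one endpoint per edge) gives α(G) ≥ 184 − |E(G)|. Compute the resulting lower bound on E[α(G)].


E[|E(G)|] = C(184, 2)·p = 16836 · (1/2208) = 61/8.
E[α(G)] ≥ n − E[|E(G)|] = 184 − 61/8 = 1411/8.
Numerically: ≈ 176.375000.
(This is only a lower bound; the true E[α(G)] may be larger.)

E[α(G)] ≥ 1411/8 ≈ 176.375000.


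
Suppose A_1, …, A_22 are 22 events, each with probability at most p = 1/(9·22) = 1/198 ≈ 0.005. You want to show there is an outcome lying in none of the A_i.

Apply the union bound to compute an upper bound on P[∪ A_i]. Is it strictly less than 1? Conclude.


Union bound: P[∪_{i=1}^{22} A_i] ≤ Σ_i P[A_i] ≤ 22·p = 22·(1/198) = 1/9.
Numerically: 1/9 ≈ 0.111.
Is 1/9 < 1? YES.
Since P[∪ A_i] ≤ 1/9 < 1, the complement has P[∩ A_i^c] ≥ 1 − 1/9 = 8/9 > 0, so some outcome avoids every A_i.

22·p = 1/9 ≈ 0.111; existence CERTIFIED by the union bound.


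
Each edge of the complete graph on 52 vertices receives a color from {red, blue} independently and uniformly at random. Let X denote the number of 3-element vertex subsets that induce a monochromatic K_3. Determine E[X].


Let X = Σ_S X_S over the C(52, 3) = 22100 subsets S of size 3, where X_S = 1 if the K_3 on S is monochromatic.
For a fixed S, the K_3 on S has C(3, 2) = 3 edges. P[all 3 edges red] = (1/2)^3, and likewise for blue, so P[monochromatic] = 2·(1/2)^3 = 2^{1 − 3} = 1/4.
By linearity of expectation: E[X] = C(52, 3) · 2^{1 − 3} = 22100 · 1/4 = 5525.
Numerically: E[X] ≈ 5525.000000.

E[X] = C(52,3)·2^(1−C(3,2)) = 5525 ≈ 5525.000000.


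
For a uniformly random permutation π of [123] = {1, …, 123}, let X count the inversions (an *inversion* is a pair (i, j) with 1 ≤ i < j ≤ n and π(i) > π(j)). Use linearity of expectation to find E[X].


Write X = Σ X_I over the C(123, 2) = 7503 pairs i < j, with X_I the indicator of one inversion.
There are 7503 indicators.
For each fixed pair i < j, the values π(i) and π(j) are two distinct elements of {1, …, 123} in uniformly random order; by symmetry P[π(i) > π(j)] = 1/2.
By linearity: E[X] = 7503 · (1/2) = C(123, 2) · (1/2) = 7503/2 = 7503/2 ≈ 3751.50000.

E[X] = 7503/2 = 3751.50000.


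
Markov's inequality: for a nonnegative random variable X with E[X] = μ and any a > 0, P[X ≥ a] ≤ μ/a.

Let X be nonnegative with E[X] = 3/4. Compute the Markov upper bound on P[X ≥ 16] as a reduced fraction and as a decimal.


μ = E[X] = 3/4, a = 16.
Markov: P[X ≥ 16] ≤ μ/a = (3/4)/16 = 3/64.
Numerically: ≈ 0.0469.
(Since a = 16 > μ = 0.7500, the bound 3/64 is < 1 and informative.)

P[X ≥ 16] ≤ 3/64 ≈ 0.0469.


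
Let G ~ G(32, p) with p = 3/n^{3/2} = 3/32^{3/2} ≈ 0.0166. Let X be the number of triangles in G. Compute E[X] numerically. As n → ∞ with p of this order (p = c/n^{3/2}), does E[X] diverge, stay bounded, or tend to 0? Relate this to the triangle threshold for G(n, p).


Number of potential triangles: C(32, 3) = 4960.
Each occurs with probability p³ ≈ (0.0166)³ ≈ 4.55186e-06.
By linearity: E[X] = C(32, 3)·p³ ≈ 4960 · 4.55186e-06 ≈ 0.023.
Since α = 3/2 > 1, p = c/n^{3/2} = o(1/n) is below the triangle threshold p ~ 1/n. Asymptotically E[X] ~ (c³/6)·n^{3(1−α)} = (3³/6)·n^{-1.5} → 0, so by Markov's inequality G has no triangles w.h.p.

E[X] ≈ 0.023; in regime p = Θ(1/n^{3/2}) E[X] tends to 0 (below the triangle threshold p ~ 1/n).


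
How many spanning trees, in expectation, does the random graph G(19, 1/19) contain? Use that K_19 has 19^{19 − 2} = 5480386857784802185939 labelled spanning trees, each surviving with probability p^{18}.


K_19 has 19^{19 − 2} = 5480386857784802185939 labelled spanning trees.
For each such spanning tree H, let X_H = 1 if all 18 edges of H are present in G. Then P[X_H = 1] = p^{18} = (1/19)^{18} = 1/104127350297911241532841.
By linearity: E[X] = Σ_H E[X_H] = 5480386857784802185939 · p^{18} = 5480386857784802185939 · 1/104127350297911241532841 = 1/19.
Numerically: E[X] ≈ 0.0526316.

E[X] = 5480386857784802185939 · (1/19)^{18} = 1/19 ≈ 0.0526316.


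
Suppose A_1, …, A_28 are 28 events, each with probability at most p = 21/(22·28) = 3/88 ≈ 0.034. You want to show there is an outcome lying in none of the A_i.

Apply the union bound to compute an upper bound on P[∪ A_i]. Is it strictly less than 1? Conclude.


Union bound: P[∪_{i=1}^{28} A_i] ≤ Σ_i P[A_i] ≤ 28·p = 28·(3/88) = 21/22.
Numerically: 21/22 ≈ 0.955.
Is 21/22 < 1? YES.
Since P[∪ A_i] ≤ 21/22 < 1, the complement has P[∩ A_i^c] ≥ 1 − 21/22 = 1/22 > 0, so some outcome avoids every A_i.

28·p = 21/22 ≈ 0.955; existence CERTIFIED by the union bound.


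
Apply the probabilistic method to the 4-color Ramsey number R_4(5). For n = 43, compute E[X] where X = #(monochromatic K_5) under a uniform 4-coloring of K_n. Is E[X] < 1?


E[X] = C(43, 5) · 4^{1 − 10} = 962598 · 4^{−9} = 962598/262144.
As a reduced fraction: E[X] = 481299/131072 ≈ 3.6720.
Is E[X] < 1? NO.
Since E[X] ≥ 1, the first-moment bound is inconclusive at n = 43; it does NOT by itself certify R_4(5) > 43.

E[X] = 481299/131072 ≈ 3.6720; E[X] ≥ 1; first-moment method inconclusive here.


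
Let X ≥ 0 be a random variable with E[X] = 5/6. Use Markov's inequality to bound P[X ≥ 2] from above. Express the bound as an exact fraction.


μ = E[X] = 5/6, a = 2.
Markov: P[X ≥ 2] ≤ μ/a = (5/6)/2 = 5/12.
Numerically: ≈ 0.41667.
(Since a = 2 > μ = 0.83333, the bound 5/12 is < 1 and informative.)

P[X ≥ 2] ≤ 5/12 ≈ 0.41667.


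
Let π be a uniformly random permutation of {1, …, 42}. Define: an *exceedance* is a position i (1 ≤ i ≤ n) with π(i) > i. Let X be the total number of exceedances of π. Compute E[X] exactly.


Write X = Σ_{i=1}^{42} X_i, where X_i = 1_{π(i) > i}.
For each fixed i, π(i) is uniform over {1, …, 42} (marginal of a uniform permutation), so P[π(i) > i] = (n − i)/n. Summing: Σ_{i=1}^{42} (n − i)/n = (0 + 1 + … + 41)/42 = 42(42 − 1)/(2·42) = (42 − 1)/2.
Hence E[X] = Σ_{i=1}^{42} (42 − i)/42 = 41/2 ≈ 20.500.

E[X] = 41/2 = 20.500.


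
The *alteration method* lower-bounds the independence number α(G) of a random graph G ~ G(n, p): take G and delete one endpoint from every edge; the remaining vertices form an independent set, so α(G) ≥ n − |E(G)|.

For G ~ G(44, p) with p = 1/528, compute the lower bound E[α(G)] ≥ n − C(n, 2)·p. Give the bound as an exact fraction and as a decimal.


E[|E(G)|] = C(44, 2)·p = 946 · (1/528) = 43/24.
E[α(G)] ≥ n − E[|E(G)|] = 44 − 43/24 = 1013/24.
Numerically: ≈ 42.20833.
(This is only a lower bound; the true E[α(G)] may be larger.)

E[α(G)] ≥ 1013/24 ≈ 42.20833.


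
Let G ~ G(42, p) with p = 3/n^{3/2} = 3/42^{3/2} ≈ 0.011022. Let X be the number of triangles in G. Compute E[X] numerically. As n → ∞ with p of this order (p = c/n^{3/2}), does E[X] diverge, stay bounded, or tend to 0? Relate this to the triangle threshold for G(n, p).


Number of potential triangles: C(42, 3) = 11480.
Each occurs with probability p³ ≈ (0.011022)³ ≈ 1.3388809e-06.
By linearity: E[X] = C(42, 3)·p³ ≈ 11480 · 1.3388809e-06 ≈ 0.01537.
Since α = 3/2 > 1, p = c/n^{3/2} = o(1/n) is below the triangle threshold p ~ 1/n. Asymptotically E[X] ~ (c³/6)·n^{3(1−α)} = (3³/6)·n^{-1.5} → 0, so by Markov's inequality G has no triangles w.h.p.

E[X] ≈ 0.01537; in regime p = Θ(1/n^{3/2}) E[X] tends to 0 (below the triangle threshold p ~ 1/n).


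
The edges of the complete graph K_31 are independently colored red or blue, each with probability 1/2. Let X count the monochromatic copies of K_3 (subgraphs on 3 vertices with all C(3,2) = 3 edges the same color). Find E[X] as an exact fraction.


Let X = Σ_S X_S over the C(31, 3) = 4495 subsets S of size 3, where X_S = 1 if the K_3 on S is monochromatic.
For a fixed S, the K_3 on S has C(3, 2) = 3 edges. P[all 3 edges red] = (1/2)^3, and likewise for blue, so P[monochromatic] = 2·(1/2)^3 = 2^{1 − 3} = 1/4.
Summing: E[X] = C(31, 3) · 2^{1 − 3} = 4495 · 1/4 = 4495/4.
Numerically: E[X] ≈ 1123.75000.

E[X] = C(31,3)·2^(1−C(3,2)) = 4495/4 ≈ 1123.75000.


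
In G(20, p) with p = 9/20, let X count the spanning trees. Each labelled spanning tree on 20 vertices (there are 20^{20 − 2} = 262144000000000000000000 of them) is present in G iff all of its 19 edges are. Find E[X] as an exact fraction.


K_20 has 20^{20 − 2} = 262144000000000000000000 labelled spanning trees.
For each such spanning tree H, let X_H = 1 if all 19 edges of H are present in G. Then P[X_H = 1] = p^{19} = (9/20)^{19} = 1350851717672992089/5242880000000000000000000.
By linearity of expectation: E[X] = Σ_H E[X_H] = 262144000000000000000000 · p^{19} = 262144000000000000000000 · 1350851717672992089/5242880000000000000000000 = 1350851717672992089/20.
Numerically: E[X] ≈ 6.7543e+16.

E[X] = 262144000000000000000000 · (9/20)^{19} = 1350851717672992089/20 ≈ 6.7543e+16.


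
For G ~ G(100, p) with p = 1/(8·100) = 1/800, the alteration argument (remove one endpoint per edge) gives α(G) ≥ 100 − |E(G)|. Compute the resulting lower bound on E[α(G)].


E[|E(G)|] = C(100, 2)·p = 4950 · (1/800) = 99/16.
E[α(G)] ≥ n − E[|E(G)|] = 100 − 99/16 = 1501/16.
Numerically: ≈ 93.812500.
(This is only a lower bound; the true E[α(G)] may be larger.)

E[α(G)] ≥ 1501/16 ≈ 93.812500.


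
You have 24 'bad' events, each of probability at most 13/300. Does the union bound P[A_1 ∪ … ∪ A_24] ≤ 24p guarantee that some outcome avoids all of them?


Union bound: P[∪_{i=1}^{24} A_i] ≤ Σ_i P[A_i] ≤ 24·p = 24·(13/300) = 26/25.
Numerically: 26/25 ≈ 1.0400.
Is 26/25 < 1? NO.
Since the bound 26/25 is ≥ 1, the union bound is uninformative here; it does NOT by itself certify existence.

24·p = 26/25 ≈ 1.0400; existence NOT certified by the union bound.


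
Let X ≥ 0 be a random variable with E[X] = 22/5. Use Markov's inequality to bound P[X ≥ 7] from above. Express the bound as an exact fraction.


μ = E[X] = 22/5, a = 7.
Markov: P[X ≥ 7] ≤ μ/a = (22/5)/7 = 22/35.
Numerically: ≈ 0.6286.
(Since a = 7 > μ = 4.4000, the bound 22/35 is < 1 and informative.)

P[X ≥ 7] ≤ 22/35 ≈ 0.6286.
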